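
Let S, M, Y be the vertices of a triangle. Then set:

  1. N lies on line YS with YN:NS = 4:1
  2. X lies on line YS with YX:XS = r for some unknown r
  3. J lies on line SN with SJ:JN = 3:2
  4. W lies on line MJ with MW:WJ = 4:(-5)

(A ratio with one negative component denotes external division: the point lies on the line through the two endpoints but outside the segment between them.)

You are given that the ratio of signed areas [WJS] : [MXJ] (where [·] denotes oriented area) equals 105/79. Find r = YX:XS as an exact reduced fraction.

r = 3/4

Choose coordinates S = (0, 0), M = (1, 0), Y = (0, 1).
1. N lies on line YS with YN:NS = 4:1 ⇒ N = (0, 1/5)
2. With YX:XS = r, write λ = r/(r+1) so X = Y + λ·(S−Y); X is affine-linear in λ
3. J lies on line SN with SJ:JN = 3:2 ⇒ J = (0, 3/25)
4. W lies on line MJ with MW:WJ = 4:(-5) ⇒ W = (5, -12/25)
Every point depending on X is an affine combination of X and λ-independent points, so each such coordinate is linear in λ; the λ² term in each signed area is a multiple of (S−Y)×(S−Y) = 0, so 2·[WJS] and 2·[MXJ] are each linear in λ. Evaluating at λ=0 and λ=1:
  2·[WJS] = 3/5,   2·[MXJ] = −λ + 22/25
So [WJS]:[MXJ] = (3/5) / (−λ + 22/25). Setting this equal to 105/79:
  3/5 = 105/79·(−λ + 22/25)  ⇒  λ = 3/7
Then r = λ/(1−λ) = (3/7)/(4/7) = 3/4. Check: with r = 3/4, X = (0, 4/7) and [WJS]:[MXJ] = 105/79 as required.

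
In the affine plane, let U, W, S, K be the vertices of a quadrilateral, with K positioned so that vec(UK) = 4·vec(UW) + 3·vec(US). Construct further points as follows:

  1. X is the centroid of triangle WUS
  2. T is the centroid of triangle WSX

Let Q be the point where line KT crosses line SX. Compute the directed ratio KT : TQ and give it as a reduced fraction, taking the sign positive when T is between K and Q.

Choose coordinates U = (0, 0), W = (1, 0), S = (0, 1), K = (4, 3).
1. X is the centroid of triangle WUS ⇒ X = (1/3, 1/3)
2. T is the centroid of triangle WSX ⇒ T = (4/9, 4/9)
line KT meets SX at Q = (28/87, 31/87)
T = K + t·(Q−K) with t = 29/30, so KT:TQ = 29/30:1/30

KT:TQ = 29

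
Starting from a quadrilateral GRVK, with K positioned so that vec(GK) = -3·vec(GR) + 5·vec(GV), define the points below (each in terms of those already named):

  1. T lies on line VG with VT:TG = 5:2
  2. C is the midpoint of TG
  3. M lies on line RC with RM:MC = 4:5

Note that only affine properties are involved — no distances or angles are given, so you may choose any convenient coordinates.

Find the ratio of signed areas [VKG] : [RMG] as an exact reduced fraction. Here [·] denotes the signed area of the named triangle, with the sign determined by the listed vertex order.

Set G = (0, 0), R = (1, 0), V = (0, 1), K = (-3, 5); any affine frame gives the same invariant.
1. T lies on line VG with VT:TG = 5:2 ⇒ T = (0, 2/7)
2. C is the midpoint of TG ⇒ C = (0, 1/7)
3. M lies on line RC with RM:MC = 4:5 ⇒ M = (5/9, 4/63)
2·[VKG] = 3, 2·[RMG] = 4/63
[VKG]:[RMG] = 3:4/63 = 189/4

[VKG]:[RMG] = 189/4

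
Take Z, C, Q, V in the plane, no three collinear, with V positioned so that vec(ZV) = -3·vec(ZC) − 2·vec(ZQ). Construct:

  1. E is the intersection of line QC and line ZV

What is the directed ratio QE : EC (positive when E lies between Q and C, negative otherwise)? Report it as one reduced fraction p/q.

Choose coordinates Z = (0, 0), C = (1, 0), Q = (0, 1), V = (-3, -2).
1. E is the intersection of line QC and line ZV ⇒ E = (3/5, 2/5)
E = Q + t·(C−Q) with t = 3/5, so QE:EC = t:(1−t) = 3/5:2/5

QE:EC = 3/2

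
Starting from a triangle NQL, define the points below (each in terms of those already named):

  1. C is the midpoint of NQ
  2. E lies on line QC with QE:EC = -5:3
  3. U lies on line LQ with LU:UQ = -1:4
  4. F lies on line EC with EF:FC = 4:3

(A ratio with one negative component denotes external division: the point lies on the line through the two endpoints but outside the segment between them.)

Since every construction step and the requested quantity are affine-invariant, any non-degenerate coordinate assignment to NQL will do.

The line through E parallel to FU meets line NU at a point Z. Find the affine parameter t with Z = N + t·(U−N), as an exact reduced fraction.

t = -7/5

Set N = (0, 0), Q = (1, 0), L = (0, 1); any affine frame gives the same invariant.
1. C is the midpoint of NQ ⇒ C = (1/2, 0)
2. E lies on line QC with QE:EC = -5:3 ⇒ E = (-1/4, 0)
3. U lies on line LQ with LU:UQ = -1:4 ⇒ U = (-1/3, 4/3)
4. F lies on line EC with EF:FC = 4:3 ⇒ F = (5/28, 0)
through E parallel to FU: direction (-43/84, 4/3); meets NU at Z = (7/15, -28/15)
Z = N + t·(U−N) with t = -7/5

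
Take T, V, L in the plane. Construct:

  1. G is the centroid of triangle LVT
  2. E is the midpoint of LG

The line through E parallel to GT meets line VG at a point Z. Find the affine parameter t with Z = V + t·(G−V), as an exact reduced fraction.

t = 3/2

Assign T = (0, 0), V = (1, 0), L = (0, 1) — the answer is frame-independent, so this choice is without loss of generality.
1. G is the centroid of triangle LVT ⇒ G = (1/3, 1/3)
2. E is the midpoint of LG ⇒ E = (1/6, 2/3)
through E parallel to GT: direction (-1/3, -1/3); meets VG at Z = (0, 1/2)
Z = V + t·(G−V) with t = 3/2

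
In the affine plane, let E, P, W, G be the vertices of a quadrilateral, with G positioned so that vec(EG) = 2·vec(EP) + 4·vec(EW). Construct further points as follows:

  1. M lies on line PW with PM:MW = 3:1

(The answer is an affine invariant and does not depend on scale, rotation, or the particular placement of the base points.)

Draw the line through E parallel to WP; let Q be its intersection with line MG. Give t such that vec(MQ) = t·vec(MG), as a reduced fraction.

Set E = (0, 0), P = (1, 0), W = (0, 1), G = (2, 4); any affine frame gives the same invariant.
1. M lies on line PW with PM:MW = 3:1 ⇒ M = (1/4, 3/4)
through E parallel to WP: direction (1, -1); meets MG at Q = (-1/10, 1/10)
Q = M + t·(G−M) with t = -1/5

t = -1/5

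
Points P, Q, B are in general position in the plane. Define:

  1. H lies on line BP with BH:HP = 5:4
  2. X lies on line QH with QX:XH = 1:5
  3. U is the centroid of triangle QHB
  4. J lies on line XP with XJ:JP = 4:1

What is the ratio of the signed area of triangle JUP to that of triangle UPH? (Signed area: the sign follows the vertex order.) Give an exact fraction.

Assign P = (0, 0), Q = (1, 0), B = (0, 1) — the answer is frame-independent, so this choice is without loss of generality.
1. H lies on line BP with BH:HP = 5:4 ⇒ H = (0, 4/9)
2. X lies on line QH with QX:XH = 1:5 ⇒ X = (5/6, 2/27)
3. U is the centroid of triangle QHB ⇒ U = (1/3, 13/27)
4. J lies on line XP with XJ:JP = 4:1 ⇒ J = (1/6, 2/135)
2·[JUP] = 61/810, 2·[UPH] = -4/27
[JUP]:[UPH] = 61/810:-4/27 = -61/120

[JUP]:[UPH] = -61/120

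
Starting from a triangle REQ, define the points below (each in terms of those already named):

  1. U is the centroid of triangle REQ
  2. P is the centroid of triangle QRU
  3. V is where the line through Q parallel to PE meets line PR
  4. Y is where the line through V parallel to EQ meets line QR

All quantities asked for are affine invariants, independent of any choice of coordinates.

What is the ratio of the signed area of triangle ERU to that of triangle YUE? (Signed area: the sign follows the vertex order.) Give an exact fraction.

Assign R = (0, 0), E = (1, 0), Q = (0, 1) — the answer is frame-independent, so this choice is without loss of generality.
1. U is the centroid of triangle REQ ⇒ U = (1/3, 1/3)
2. P is the centroid of triangle QRU ⇒ P = (1/9, 4/9)
3. V is where the line through Q parallel to PE meets line PR ⇒ V = (2/9, 8/9)
4. Y is where the line through V parallel to EQ meets line QR ⇒ Y = (0, 10/9)
2·[ERU] = -1/3, 2·[YUE] = 11/27
[ERU]:[YUE] = -1/3:11/27 = -9/11

[ERU]:[YUE] = -9/11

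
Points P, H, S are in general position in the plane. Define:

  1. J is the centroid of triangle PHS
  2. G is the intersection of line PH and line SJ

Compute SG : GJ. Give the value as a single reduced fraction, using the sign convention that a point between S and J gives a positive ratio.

SG:GJ = -3

Assign P = (0, 0), H = (1, 0), S = (0, 1) — the answer is frame-independent, so this choice is without loss of generality.
1. J is the centroid of triangle PHS ⇒ J = (1/3, 1/3)
2. G is the intersection of line PH and line SJ ⇒ G = (1/2, 0)
G = S + t·(J−S) with t = 3/2, so SG:GJ = t:(1−t) = 3/2:-1/2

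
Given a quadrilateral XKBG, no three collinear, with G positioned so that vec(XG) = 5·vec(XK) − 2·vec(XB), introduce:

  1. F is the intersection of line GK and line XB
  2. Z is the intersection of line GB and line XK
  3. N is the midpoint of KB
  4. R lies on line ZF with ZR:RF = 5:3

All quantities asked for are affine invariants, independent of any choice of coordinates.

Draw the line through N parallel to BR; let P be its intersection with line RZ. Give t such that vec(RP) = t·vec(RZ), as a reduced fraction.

t = 3/50

Choose coordinates X = (0, 0), K = (1, 0), B = (0, 1), G = (5, -2).
1. F is the intersection of line GK and line XB ⇒ F = (0, 1/2)
2. Z is the intersection of line GB and line XK ⇒ Z = (5/3, 0)
3. N is the midpoint of KB ⇒ N = (1/2, 1/2)
4. R lies on line ZF with ZR:RF = 5:3 ⇒ R = (5/8, 5/16)
through N parallel to BR: direction (5/8, -11/16); meets RZ at P = (11/16, 47/160)
P = R + t·(Z−R) with t = 3/50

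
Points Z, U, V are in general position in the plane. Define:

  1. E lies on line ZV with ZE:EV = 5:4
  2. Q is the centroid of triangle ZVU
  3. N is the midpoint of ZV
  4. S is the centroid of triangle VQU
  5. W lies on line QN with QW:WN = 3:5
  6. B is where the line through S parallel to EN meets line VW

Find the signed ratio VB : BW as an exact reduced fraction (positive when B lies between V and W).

Assign Z = (0, 0), U = (1, 0), V = (0, 1) — the answer is frame-independent, so this choice is without loss of generality.
1. E lies on line ZV with ZE:EV = 5:4 ⇒ E = (0, 5/9)
2. Q is the centroid of triangle ZVU ⇒ Q = (1/3, 1/3)
3. N is the midpoint of ZV ⇒ N = (0, 1/2)
4. S is the centroid of triangle VQU ⇒ S = (4/9, 4/9)
5. W lies on line QN with QW:WN = 3:5 ⇒ W = (5/24, 19/48)
6. B is where the line through S parallel to EN meets line VW ⇒ B = (4/9, -13/45)
B = V + t·(W−V) with t = 32/15, so VB:BW = t:(1−t) = 32/15:-17/15

VB:BW = -32/17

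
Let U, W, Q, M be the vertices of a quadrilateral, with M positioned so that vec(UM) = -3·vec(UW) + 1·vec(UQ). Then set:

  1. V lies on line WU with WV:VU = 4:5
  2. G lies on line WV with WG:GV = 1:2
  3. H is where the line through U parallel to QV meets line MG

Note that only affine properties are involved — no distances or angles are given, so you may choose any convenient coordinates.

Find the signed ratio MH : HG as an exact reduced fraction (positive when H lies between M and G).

Choose coordinates U = (0, 0), W = (1, 0), Q = (0, 1), M = (-3, 1).
1. V lies on line WU with WV:VU = 4:5 ⇒ V = (5/9, 0)
2. G lies on line WV with WG:GV = 1:2 ⇒ G = (23/27, 0)
3. H is where the line through U parallel to QV meets line MG ⇒ H = (-115/801, 23/89)
H = M + t·(G−M) with t = 66/89, so MH:HG = t:(1−t) = 66/89:23/89

MH:HG = 66/23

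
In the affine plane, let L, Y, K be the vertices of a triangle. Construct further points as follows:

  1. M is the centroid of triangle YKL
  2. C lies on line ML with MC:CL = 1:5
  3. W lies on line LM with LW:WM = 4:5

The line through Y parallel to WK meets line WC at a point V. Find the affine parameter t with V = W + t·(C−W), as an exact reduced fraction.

t = 38/7

Work in coordinates with L = (0, 0), Y = (1, 0), K = (0, 1).
1. M is the centroid of triangle YKL ⇒ M = (1/3, 1/3)
2. C lies on line ML with MC:CL = 1:5 ⇒ C = (5/18, 5/18)
3. W lies on line LM with LW:WM = 4:5 ⇒ W = (4/27, 4/27)
through Y parallel to WK: direction (-4/27, 23/27); meets WC at V = (23/27, 23/27)
V = W + t·(C−W) with t = 38/7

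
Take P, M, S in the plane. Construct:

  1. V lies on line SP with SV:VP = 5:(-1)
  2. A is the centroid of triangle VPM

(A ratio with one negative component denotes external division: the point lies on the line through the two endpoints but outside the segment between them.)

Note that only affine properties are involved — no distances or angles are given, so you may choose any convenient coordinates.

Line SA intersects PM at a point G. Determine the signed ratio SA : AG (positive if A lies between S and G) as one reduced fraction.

SA:AG = -13

Set P = (0, 0), M = (1, 0), S = (0, 1); any affine frame gives the same invariant.
1. V lies on line SP with SV:VP = 5:(-1) ⇒ V = (0, -1/4)
2. A is the centroid of triangle VPM ⇒ A = (1/3, -1/12)
line SA meets PM at G = (4/13, 0)
A = S + t·(G−S) with t = 13/12, so SA:AG = 13/12:-1/12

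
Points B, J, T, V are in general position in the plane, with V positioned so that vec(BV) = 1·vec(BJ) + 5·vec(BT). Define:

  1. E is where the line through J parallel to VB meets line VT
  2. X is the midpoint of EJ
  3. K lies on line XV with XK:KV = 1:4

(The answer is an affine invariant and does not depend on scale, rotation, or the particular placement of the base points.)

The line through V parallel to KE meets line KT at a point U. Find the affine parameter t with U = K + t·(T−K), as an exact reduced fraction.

t = 5/6

Work in coordinates with B = (0, 0), J = (1, 0), T = (0, 1), V = (1, 5).
1. E is where the line through J parallel to VB meets line VT ⇒ E = (6, 25)
2. X is the midpoint of EJ ⇒ X = (7/2, 25/2)
3. K lies on line XV with XK:KV = 1:4 ⇒ K = (3, 11)
through V parallel to KE: direction (3, 14); meets KT at U = (1/2, 8/3)
U = K + t·(T−K) with t = 5/6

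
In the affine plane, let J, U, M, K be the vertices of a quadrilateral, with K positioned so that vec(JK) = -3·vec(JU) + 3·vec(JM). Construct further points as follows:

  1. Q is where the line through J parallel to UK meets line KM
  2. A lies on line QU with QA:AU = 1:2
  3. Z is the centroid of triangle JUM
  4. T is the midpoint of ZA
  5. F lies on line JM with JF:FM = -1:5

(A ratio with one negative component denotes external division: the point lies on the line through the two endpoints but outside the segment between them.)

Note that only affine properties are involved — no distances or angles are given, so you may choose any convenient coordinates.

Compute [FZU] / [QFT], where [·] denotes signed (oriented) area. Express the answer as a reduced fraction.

[FZU]:[QFT] = -6/85

Assign J = (0, 0), U = (1, 0), M = (0, 1), K = (-3, 3) — the answer is frame-independent, so this choice is without loss of generality.
1. Q is where the line through J parallel to UK meets line KM ⇒ Q = (-12, 9)
2. A lies on line QU with QA:AU = 1:2 ⇒ A = (-23/3, 6)
3. Z is the centroid of triangle JUM ⇒ Z = (1/3, 1/3)
4. T is the midpoint of ZA ⇒ T = (-11/3, 19/6)
5. F lies on line JM with JF:FM = -1:5 ⇒ F = (0, -1/4)
2·[FZU] = -1/2, 2·[QFT] = 85/12
[FZU]:[QFT] = -1/2:85/12 = -6/85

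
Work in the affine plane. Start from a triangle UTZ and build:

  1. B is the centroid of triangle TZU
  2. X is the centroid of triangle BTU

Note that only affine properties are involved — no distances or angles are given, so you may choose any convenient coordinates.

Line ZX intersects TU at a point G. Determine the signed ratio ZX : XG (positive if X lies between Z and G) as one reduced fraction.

Assign U = (0, 0), T = (1, 0), Z = (0, 1) — the answer is frame-independent, so this choice is without loss of generality.
1. B is the centroid of triangle TZU ⇒ B = (1/3, 1/3)
2. X is the centroid of triangle BTU ⇒ X = (4/9, 1/9)
line ZX meets TU at G = (1/2, 0)
X = Z + t·(G−Z) with t = 8/9, so ZX:XG = 8/9:1/9

ZX:XG = 8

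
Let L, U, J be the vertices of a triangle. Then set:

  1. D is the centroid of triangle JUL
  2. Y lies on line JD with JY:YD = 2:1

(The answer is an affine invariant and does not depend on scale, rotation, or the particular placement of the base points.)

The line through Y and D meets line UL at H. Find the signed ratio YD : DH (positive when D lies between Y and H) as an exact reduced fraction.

YD:DH = 2/3

Choose coordinates L = (0, 0), U = (1, 0), J = (0, 1).
1. D is the centroid of triangle JUL ⇒ D = (1/3, 1/3)
2. Y lies on line JD with JY:YD = 2:1 ⇒ Y = (2/9, 5/9)
line YD meets UL at H = (1/2, 0)
D = Y + t·(H−Y) with t = 2/5, so YD:DH = 2/5:3/5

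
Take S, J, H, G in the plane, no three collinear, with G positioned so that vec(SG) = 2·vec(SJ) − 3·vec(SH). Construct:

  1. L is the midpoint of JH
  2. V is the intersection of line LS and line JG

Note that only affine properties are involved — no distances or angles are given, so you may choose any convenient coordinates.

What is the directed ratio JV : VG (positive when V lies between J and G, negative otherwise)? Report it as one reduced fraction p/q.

Set S = (0, 0), J = (1, 0), H = (0, 1), G = (2, -3); any affine frame gives the same invariant.
1. L is the midpoint of JH ⇒ L = (1/2, 1/2)
2. V is the intersection of line LS and line JG ⇒ V = (3/4, 3/4)
V = J + t·(G−J) with t = -1/4, so JV:VG = t:(1−t) = -1/4:5/4

JV:VG = -1/5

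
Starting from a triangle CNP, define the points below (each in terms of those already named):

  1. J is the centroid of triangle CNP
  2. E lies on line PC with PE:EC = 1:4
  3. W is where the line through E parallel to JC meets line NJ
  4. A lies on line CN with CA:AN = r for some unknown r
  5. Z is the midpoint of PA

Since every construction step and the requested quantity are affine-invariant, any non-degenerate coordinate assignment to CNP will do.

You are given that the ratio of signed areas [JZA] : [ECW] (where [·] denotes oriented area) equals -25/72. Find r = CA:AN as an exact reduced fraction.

r = 1/2

Set C = (0, 0), N = (1, 0), P = (0, 1); any affine frame gives the same invariant.
1. J is the centroid of triangle CNP ⇒ J = (1/3, 1/3)
2. E lies on line PC with PE:EC = 1:4 ⇒ E = (0, 4/5)
3. W is where the line through E parallel to JC meets line NJ ⇒ W = (-1/5, 3/5)
4. With CA:AN = r, write λ = r/(r+1) so A = C + λ·(N−C); A is affine-linear in λ
5. Z is the midpoint of PA ⇒ Z is an affine combination of earlier points and hence also affine-linear in λ
Every point depending on A is an affine combination of A and λ-independent points, so each such coordinate is linear in λ; the λ² term in each signed area is a multiple of (N−C)×(N−C) = 0, so 2·[JZA] and 2·[ECW] are each linear in λ. Evaluating at λ=0 and λ=1:
  2·[JZA] = -1/3·λ + 1/6,   2·[ECW] = -4/25
So [JZA]:[ECW] = (-1/3·λ + 1/6) / (-4/25). Setting this equal to -25/72:
  -1/3·λ + 1/6 = -25/72·(-4/25)  ⇒  λ = 1/3
Then r = λ/(1−λ) = (1/3)/(2/3) = 1/2. Check: with r = 1/2, A = (1/3, 0) and [JZA]:[ECW] = -25/72 as required.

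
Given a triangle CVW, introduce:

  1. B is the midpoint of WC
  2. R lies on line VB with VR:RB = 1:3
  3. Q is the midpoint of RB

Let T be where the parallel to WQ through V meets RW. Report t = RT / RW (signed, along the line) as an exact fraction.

Set C = (0, 0), V = (1, 0), W = (0, 1); any affine frame gives the same invariant.
1. B is the midpoint of WC ⇒ B = (0, 1/2)
2. R lies on line VB with VR:RB = 1:3 ⇒ R = (3/4, 1/8)
3. Q is the midpoint of RB ⇒ Q = (3/8, 5/16)
through V parallel to WQ: direction (3/8, -11/16); meets RW at T = (5/4, -11/24)
T = R + t·(W−R) with t = -2/3

t = -2/3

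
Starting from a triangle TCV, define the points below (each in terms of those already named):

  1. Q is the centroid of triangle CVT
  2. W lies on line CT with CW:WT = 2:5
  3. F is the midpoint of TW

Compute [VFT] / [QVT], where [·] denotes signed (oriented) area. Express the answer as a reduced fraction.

Assign T = (0, 0), C = (1, 0), V = (0, 1) — the answer is frame-independent, so this choice is without loss of generality.
1. Q is the centroid of triangle CVT ⇒ Q = (1/3, 1/3)
2. W lies on line CT with CW:WT = 2:5 ⇒ W = (5/7, 0)
3. F is the midpoint of TW ⇒ F = (5/14, 0)
2·[VFT] = -5/14, 2·[QVT] = 1/3
[VFT]:[QVT] = -5/14:1/3 = -15/14

[VFT]:[QVT] = -15/14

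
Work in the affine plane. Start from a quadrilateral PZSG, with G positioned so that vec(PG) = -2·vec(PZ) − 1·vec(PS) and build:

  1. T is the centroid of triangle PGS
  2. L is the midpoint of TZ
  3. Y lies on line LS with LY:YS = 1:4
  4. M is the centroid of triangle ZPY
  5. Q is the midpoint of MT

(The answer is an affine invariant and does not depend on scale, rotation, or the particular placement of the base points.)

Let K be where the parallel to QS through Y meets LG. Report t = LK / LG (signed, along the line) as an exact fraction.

t = 11/351

Work in coordinates with P = (0, 0), Z = (1, 0), S = (0, 1), G = (-2, -1).
1. T is the centroid of triangle PGS ⇒ T = (-2/3, 0)
2. L is the midpoint of TZ ⇒ L = (1/6, 0)
3. Y lies on line LS with LY:YS = 1:4 ⇒ Y = (2/15, 1/5)
4. M is the centroid of triangle ZPY ⇒ M = (17/45, 1/15)
5. Q is the midpoint of MT ⇒ Q = (-13/90, 1/30)
through Y parallel to QS: direction (13/90, 29/30); meets LG at K = (8/81, -11/351)
K = L + t·(G−L) with t = 11/351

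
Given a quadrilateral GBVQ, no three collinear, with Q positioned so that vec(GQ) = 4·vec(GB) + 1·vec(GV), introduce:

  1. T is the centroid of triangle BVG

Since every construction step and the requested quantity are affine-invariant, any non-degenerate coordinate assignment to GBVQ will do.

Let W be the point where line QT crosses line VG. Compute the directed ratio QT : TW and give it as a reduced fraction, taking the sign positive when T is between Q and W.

Choose coordinates G = (0, 0), B = (1, 0), V = (0, 1), Q = (4, 1).
1. T is the centroid of triangle BVG ⇒ T = (1/3, 1/3)
line QT meets VG at W = (0, 3/11)
T = Q + t·(W−Q) with t = 11/12, so QT:TW = 11/12:1/12

QT:TW = 11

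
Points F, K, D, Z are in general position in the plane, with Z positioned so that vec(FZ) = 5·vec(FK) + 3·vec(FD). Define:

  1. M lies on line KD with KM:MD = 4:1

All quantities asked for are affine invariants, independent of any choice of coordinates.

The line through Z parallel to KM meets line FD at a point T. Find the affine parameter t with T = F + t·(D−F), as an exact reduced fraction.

t = 8

Assign F = (0, 0), K = (1, 0), D = (0, 1), Z = (5, 3) — the answer is frame-independent, so this choice is without loss of generality.
1. M lies on line KD with KM:MD = 4:1 ⇒ M = (1/5, 4/5)
through Z parallel to KM: direction (-4/5, 4/5); meets FD at T = (0, 8)
T = F + t·(D−F) with t = 8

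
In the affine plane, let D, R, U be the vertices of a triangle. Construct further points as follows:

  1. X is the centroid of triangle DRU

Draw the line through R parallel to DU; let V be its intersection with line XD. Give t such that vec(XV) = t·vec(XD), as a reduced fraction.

Assign D = (0, 0), R = (1, 0), U = (0, 1) — the answer is frame-independent, so this choice is without loss of generality.
1. X is the centroid of triangle DRU ⇒ X = (1/3, 1/3)
through R parallel to DU: direction (0, 1); meets XD at V = (1, 1)
V = X + t·(D−X) with t = -2

t = -2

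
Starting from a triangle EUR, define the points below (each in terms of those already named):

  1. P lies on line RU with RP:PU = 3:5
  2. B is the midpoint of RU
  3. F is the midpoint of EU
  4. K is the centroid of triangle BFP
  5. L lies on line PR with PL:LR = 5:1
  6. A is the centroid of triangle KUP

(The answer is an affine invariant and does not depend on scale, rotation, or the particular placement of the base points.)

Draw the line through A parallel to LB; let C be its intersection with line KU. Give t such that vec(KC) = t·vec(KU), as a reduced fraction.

t = 2/3

Work in coordinates with E = (0, 0), U = (1, 0), R = (0, 1).
1. P lies on line RU with RP:PU = 3:5 ⇒ P = (3/8, 5/8)
2. B is the midpoint of RU ⇒ B = (1/2, 1/2)
3. F is the midpoint of EU ⇒ F = (1/2, 0)
4. K is the centroid of triangle BFP ⇒ K = (11/24, 3/8)
5. L lies on line PR with PL:LR = 5:1 ⇒ L = (1/16, 15/16)
6. A is the centroid of triangle KUP ⇒ A = (11/18, 1/3)
through A parallel to LB: direction (7/16, -7/16); meets KU at C = (59/72, 1/8)
C = K + t·(U−K) with t = 2/3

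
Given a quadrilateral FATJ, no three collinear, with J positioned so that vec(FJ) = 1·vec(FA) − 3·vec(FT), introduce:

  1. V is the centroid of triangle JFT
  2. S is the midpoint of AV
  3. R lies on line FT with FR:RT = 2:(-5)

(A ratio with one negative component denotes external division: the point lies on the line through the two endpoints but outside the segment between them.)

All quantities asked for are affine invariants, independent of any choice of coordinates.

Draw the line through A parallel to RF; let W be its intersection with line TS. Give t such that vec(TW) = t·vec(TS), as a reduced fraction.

Choose coordinates F = (0, 0), A = (1, 0), T = (0, 1), J = (1, -3).
1. V is the centroid of triangle JFT ⇒ V = (1/3, -2/3)
2. S is the midpoint of AV ⇒ S = (2/3, -1/3)
3. R lies on line FT with FR:RT = 2:(-5) ⇒ R = (0, -2/3)
through A parallel to RF: direction (0, 2/3); meets TS at W = (1, -1)
W = T + t·(S−T) with t = 3/2

t = 3/2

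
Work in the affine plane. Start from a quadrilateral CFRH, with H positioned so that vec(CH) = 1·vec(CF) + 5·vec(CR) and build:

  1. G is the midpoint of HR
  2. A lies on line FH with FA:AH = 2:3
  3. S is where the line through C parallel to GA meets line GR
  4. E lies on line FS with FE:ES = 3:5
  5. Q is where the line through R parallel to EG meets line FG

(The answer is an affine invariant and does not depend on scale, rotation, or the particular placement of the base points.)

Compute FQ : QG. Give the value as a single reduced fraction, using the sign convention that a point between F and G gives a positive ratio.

FQ:QG = -9/5

Choose coordinates C = (0, 0), F = (1, 0), R = (0, 1), H = (1, 5).
1. G is the midpoint of HR ⇒ G = (1/2, 3)
2. A lies on line FH with FA:AH = 2:3 ⇒ A = (1, 2)
3. S is where the line through C parallel to GA meets line GR ⇒ S = (-1/6, 1/3)
4. E lies on line FS with FE:ES = 3:5 ⇒ E = (9/16, 1/8)
5. Q is where the line through R parallel to EG meets line FG ⇒ Q = (-1/8, 27/4)
Q = F + t·(G−F) with t = 9/4, so FQ:QG = t:(1−t) = 9/4:-5/4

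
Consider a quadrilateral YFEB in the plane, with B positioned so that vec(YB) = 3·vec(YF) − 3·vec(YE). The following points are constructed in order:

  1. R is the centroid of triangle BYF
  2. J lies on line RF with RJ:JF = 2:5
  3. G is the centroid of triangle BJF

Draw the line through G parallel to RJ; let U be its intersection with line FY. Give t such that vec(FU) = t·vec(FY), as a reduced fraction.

Work in coordinates with Y = (0, 0), F = (1, 0), E = (0, 1), B = (3, -3).
1. R is the centroid of triangle BYF ⇒ R = (4/3, -1)
2. J lies on line RF with RJ:JF = 2:5 ⇒ J = (26/21, -5/7)
3. G is the centroid of triangle BJF ⇒ G = (110/63, -26/21)
through G parallel to RJ: direction (-2/21, 2/7); meets FY at U = (4/3, 0)
U = F + t·(Y−F) with t = -1/3

t = -1/3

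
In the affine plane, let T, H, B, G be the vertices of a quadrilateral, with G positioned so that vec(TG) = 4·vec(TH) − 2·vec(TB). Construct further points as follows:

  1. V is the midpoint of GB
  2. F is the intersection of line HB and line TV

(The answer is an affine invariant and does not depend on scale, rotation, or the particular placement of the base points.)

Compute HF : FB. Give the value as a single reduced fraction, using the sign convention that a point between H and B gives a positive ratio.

Choose coordinates T = (0, 0), H = (1, 0), B = (0, 1), G = (4, -2).
1. V is the midpoint of GB ⇒ V = (2, -1/2)
2. F is the intersection of line HB and line TV ⇒ F = (4/3, -1/3)
F = H + t·(B−H) with t = -1/3, so HF:FB = t:(1−t) = -1/3:4/3

HF:FB = -1/4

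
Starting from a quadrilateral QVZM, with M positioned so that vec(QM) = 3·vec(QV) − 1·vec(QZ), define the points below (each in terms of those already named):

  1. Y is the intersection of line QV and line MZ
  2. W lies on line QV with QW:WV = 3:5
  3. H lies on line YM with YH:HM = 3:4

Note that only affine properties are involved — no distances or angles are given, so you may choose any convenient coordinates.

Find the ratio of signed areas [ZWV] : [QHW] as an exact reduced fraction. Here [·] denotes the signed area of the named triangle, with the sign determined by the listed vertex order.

[ZWV]:[QHW] = 35/9

Work in coordinates with Q = (0, 0), V = (1, 0), Z = (0, 1), M = (3, -1).
1. Y is the intersection of line QV and line MZ ⇒ Y = (3/2, 0)
2. W lies on line QV with QW:WV = 3:5 ⇒ W = (3/8, 0)
3. H lies on line YM with YH:HM = 3:4 ⇒ H = (15/7, -3/7)
2·[ZWV] = 5/8, 2·[QHW] = 9/56
[ZWV]:[QHW] = 5/8:9/56 = 35/9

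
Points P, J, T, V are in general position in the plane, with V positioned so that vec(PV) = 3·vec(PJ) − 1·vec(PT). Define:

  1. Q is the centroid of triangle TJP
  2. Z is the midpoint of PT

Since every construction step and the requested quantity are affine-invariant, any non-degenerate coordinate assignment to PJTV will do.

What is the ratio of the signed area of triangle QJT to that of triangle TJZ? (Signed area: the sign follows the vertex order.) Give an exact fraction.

[QJT]:[TJZ] = -2/3

Work in coordinates with P = (0, 0), J = (1, 0), T = (0, 1), V = (3, -1).
1. Q is the centroid of triangle TJP ⇒ Q = (1/3, 1/3)
2. Z is the midpoint of PT ⇒ Z = (0, 1/2)
2·[QJT] = 1/3, 2·[TJZ] = -1/2
[QJT]:[TJZ] = 1/3:-1/2 = -2/3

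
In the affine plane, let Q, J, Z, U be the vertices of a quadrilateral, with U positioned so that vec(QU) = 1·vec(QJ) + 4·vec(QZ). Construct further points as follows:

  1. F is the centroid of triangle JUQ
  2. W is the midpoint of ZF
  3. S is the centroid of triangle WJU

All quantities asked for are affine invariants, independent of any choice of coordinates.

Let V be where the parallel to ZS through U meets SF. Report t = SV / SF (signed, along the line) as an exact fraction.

Set Q = (0, 0), J = (1, 0), Z = (0, 1), U = (1, 4); any affine frame gives the same invariant.
1. F is the centroid of triangle JUQ ⇒ F = (2/3, 4/3)
2. W is the midpoint of ZF ⇒ W = (1/3, 7/6)
3. S is the centroid of triangle WJU ⇒ S = (7/9, 31/18)
through U parallel to ZS: direction (7/9, 13/18); meets SF at V = (19/12, 109/24)
V = S + t·(F−S) with t = -29/4

t = -29/4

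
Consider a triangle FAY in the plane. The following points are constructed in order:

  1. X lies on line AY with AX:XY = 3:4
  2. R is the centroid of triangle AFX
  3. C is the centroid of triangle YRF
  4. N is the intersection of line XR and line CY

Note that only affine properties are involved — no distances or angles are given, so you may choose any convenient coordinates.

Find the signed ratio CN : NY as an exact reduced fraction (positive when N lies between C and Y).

CN:NY = -7/12

Assign F = (0, 0), A = (1, 0), Y = (0, 1) — the answer is frame-independent, so this choice is without loss of generality.
1. X lies on line AY with AX:XY = 3:4 ⇒ X = (4/7, 3/7)
2. R is the centroid of triangle AFX ⇒ R = (11/21, 1/7)
3. C is the centroid of triangle YRF ⇒ C = (11/63, 8/21)
4. N is the intersection of line XR and line CY ⇒ N = (44/105, -17/35)
N = C + t·(Y−C) with t = -7/5, so CN:NY = t:(1−t) = -7/5:12/5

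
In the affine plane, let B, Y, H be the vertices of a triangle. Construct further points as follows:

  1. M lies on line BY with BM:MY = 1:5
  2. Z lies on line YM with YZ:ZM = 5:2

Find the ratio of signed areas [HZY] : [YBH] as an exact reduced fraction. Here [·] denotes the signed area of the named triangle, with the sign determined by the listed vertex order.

Set B = (0, 0), Y = (1, 0), H = (0, 1); any affine frame gives the same invariant.
1. M lies on line BY with BM:MY = 1:5 ⇒ M = (1/6, 0)
2. Z lies on line YM with YZ:ZM = 5:2 ⇒ Z = (17/42, 0)
2·[HZY] = 25/42, 2·[YBH] = -1
[HZY]:[YBH] = 25/42:-1 = -25/42

[HZY]:[YBH] = -25/42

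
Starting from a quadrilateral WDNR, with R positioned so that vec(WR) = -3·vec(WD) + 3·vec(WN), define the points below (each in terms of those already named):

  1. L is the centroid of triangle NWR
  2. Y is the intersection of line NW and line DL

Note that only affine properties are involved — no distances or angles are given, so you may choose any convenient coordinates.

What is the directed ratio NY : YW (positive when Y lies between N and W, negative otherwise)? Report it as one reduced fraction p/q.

NY:YW = 1/2

Assign W = (0, 0), D = (1, 0), N = (0, 1), R = (-3, 3) — the answer is frame-independent, so this choice is without loss of generality.
1. L is the centroid of triangle NWR ⇒ L = (-1, 4/3)
2. Y is the intersection of line NW and line DL ⇒ Y = (0, 2/3)
Y = N + t·(W−N) with t = 1/3, so NY:YW = t:(1−t) = 1/3:2/3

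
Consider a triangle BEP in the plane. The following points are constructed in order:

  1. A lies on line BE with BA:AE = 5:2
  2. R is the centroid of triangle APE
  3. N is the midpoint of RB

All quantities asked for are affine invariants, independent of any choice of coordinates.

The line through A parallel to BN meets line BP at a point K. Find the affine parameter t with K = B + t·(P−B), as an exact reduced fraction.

Set B = (0, 0), E = (1, 0), P = (0, 1); any affine frame gives the same invariant.
1. A lies on line BE with BA:AE = 5:2 ⇒ A = (5/7, 0)
2. R is the centroid of triangle APE ⇒ R = (4/7, 1/3)
3. N is the midpoint of RB ⇒ N = (2/7, 1/6)
through A parallel to BN: direction (2/7, 1/6); meets BP at K = (0, -5/12)
K = B + t·(P−B) with t = -5/12

t = -5/12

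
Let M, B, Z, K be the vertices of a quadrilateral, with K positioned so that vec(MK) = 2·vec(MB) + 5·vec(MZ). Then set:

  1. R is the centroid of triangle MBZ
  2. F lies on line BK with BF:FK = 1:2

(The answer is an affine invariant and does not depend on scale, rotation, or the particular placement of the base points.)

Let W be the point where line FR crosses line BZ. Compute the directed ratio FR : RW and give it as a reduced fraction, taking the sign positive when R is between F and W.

FR:RW = -7

Set M = (0, 0), B = (1, 0), Z = (0, 1), K = (2, 5); any affine frame gives the same invariant.
1. R is the centroid of triangle MBZ ⇒ R = (1/3, 1/3)
2. F lies on line BK with BF:FK = 1:2 ⇒ F = (4/3, 5/3)
line FR meets BZ at W = (10/21, 11/21)
R = F + t·(W−F) with t = 7/6, so FR:RW = 7/6:-1/6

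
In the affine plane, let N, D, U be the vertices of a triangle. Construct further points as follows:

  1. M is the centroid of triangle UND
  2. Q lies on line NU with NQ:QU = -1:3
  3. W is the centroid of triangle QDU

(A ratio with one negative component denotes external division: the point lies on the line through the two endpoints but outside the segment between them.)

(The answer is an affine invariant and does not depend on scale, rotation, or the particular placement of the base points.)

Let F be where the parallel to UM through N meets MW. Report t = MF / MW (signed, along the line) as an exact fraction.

t = 6

Set N = (0, 0), D = (1, 0), U = (0, 1); any affine frame gives the same invariant.
1. M is the centroid of triangle UND ⇒ M = (1/3, 1/3)
2. Q lies on line NU with NQ:QU = -1:3 ⇒ Q = (0, -1/2)
3. W is the centroid of triangle QDU ⇒ W = (1/3, 1/6)
through N parallel to UM: direction (1/3, -2/3); meets MW at F = (1/3, -2/3)
F = M + t·(W−M) with t = 6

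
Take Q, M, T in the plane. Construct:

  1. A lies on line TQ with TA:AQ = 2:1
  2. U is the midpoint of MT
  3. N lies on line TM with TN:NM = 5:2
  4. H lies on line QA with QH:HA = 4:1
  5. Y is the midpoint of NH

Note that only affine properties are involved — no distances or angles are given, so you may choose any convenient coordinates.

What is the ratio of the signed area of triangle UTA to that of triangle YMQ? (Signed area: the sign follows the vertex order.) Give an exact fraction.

Work in coordinates with Q = (0, 0), M = (1, 0), T = (0, 1).
1. A lies on line TQ with TA:AQ = 2:1 ⇒ A = (0, 1/3)
2. U is the midpoint of MT ⇒ U = (1/2, 1/2)
3. N lies on line TM with TN:NM = 5:2 ⇒ N = (5/7, 2/7)
4. H lies on line QA with QH:HA = 4:1 ⇒ H = (0, 4/15)
5. Y is the midpoint of NH ⇒ Y = (5/14, 29/105)
2·[UTA] = 1/3, 2·[YMQ] = -29/105
[UTA]:[YMQ] = 1/3:-29/105 = -35/29

[UTA]:[YMQ] = -35/29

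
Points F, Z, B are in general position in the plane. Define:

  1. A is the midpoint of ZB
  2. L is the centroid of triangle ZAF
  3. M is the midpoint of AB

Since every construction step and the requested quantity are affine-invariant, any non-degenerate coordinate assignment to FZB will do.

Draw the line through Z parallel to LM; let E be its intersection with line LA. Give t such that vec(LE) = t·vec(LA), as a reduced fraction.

Assign F = (0, 0), Z = (1, 0), B = (0, 1) — the answer is frame-independent, so this choice is without loss of generality.
1. A is the midpoint of ZB ⇒ A = (1/2, 1/2)
2. L is the centroid of triangle ZAF ⇒ L = (1/2, 1/6)
3. M is the midpoint of AB ⇒ M = (1/4, 3/4)
through Z parallel to LM: direction (-1/4, 7/12); meets LA at E = (1/2, 7/6)
E = L + t·(A−L) with t = 3

t = 3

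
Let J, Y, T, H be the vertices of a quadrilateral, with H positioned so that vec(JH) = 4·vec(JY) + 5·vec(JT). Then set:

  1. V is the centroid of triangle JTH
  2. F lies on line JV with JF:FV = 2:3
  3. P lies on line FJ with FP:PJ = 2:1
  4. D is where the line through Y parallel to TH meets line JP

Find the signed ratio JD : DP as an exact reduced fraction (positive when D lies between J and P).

Choose coordinates J = (0, 0), Y = (1, 0), T = (0, 1), H = (4, 5).
1. V is the centroid of triangle JTH ⇒ V = (4/3, 2)
2. F lies on line JV with JF:FV = 2:3 ⇒ F = (8/15, 4/5)
3. P lies on line FJ with FP:PJ = 2:1 ⇒ P = (8/45, 4/15)
4. D is where the line through Y parallel to TH meets line JP ⇒ D = (-2, -3)
D = J + t·(P−J) with t = -45/4, so JD:DP = t:(1−t) = -45/4:49/4

JD:DP = -45/49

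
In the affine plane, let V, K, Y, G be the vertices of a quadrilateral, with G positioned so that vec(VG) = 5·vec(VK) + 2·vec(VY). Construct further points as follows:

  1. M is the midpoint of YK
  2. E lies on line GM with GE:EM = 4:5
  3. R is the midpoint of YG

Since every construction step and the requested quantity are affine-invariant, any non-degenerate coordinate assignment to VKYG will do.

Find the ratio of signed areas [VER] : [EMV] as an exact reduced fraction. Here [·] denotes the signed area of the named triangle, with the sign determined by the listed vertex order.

[VER]:[EMV] = 7/5

Set V = (0, 0), K = (1, 0), Y = (0, 1), G = (5, 2); any affine frame gives the same invariant.
1. M is the midpoint of YK ⇒ M = (1/2, 1/2)
2. E lies on line GM with GE:EM = 4:5 ⇒ E = (3, 4/3)
3. R is the midpoint of YG ⇒ R = (5/2, 3/2)
2·[VER] = 7/6, 2·[EMV] = 5/6
[VER]:[EMV] = 7/6:5/6 = 7/5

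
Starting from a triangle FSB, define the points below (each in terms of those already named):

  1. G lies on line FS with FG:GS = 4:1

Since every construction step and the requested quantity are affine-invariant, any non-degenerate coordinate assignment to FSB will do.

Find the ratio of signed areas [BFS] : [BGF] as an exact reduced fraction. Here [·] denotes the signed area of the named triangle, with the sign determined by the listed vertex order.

Work in coordinates with F = (0, 0), S = (1, 0), B = (0, 1).
1. G lies on line FS with FG:GS = 4:1 ⇒ G = (4/5, 0)
2·[BFS] = 1, 2·[BGF] = -4/5
[BFS]:[BGF] = 1:-4/5 = -5/4

[BFS]:[BGF] = -5/4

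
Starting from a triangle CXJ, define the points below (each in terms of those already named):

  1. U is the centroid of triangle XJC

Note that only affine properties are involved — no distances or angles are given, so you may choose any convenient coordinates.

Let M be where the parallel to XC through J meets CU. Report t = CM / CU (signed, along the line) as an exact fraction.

t = 3

Choose coordinates C = (0, 0), X = (1, 0), J = (0, 1).
1. U is the centroid of triangle XJC ⇒ U = (1/3, 1/3)
through J parallel to XC: direction (-1, 0); meets CU at M = (1, 1)
M = C + t·(U−C) with t = 3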